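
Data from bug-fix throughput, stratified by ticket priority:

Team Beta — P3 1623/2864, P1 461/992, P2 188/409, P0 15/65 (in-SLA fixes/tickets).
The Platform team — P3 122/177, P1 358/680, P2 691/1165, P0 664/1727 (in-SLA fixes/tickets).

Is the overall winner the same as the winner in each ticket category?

No

P3: Team Beta 1623/2864 = 56.7%, the Platform team 122/177 = 68.9% → the Platform team
P1: Team Beta 461/992 = 46.5%, the Platform team 358/680 = 52.6% → the Platform team
P2: Team Beta 188/409 = 46.0%, the Platform team 691/1165 = 59.3% → the Platform team
P0: Team Beta 15/65 = 23.1%, the Platform team 664/1727 = 38.4% → the Platform team
Overall: Team Beta 2287/4330 = 52.8%, the Platform team 1835/3749 = 48.9% → Team Beta
The Platform team wins each ticket group but Team Beta wins overall — the comparison reverses. The Platform team's tickets skew toward P0, which has a lower base rate.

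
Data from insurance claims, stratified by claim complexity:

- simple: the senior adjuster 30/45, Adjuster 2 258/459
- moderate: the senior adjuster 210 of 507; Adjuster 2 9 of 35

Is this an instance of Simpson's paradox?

Yes

Simple: the senior adjuster 30/45 = 66.7%, Adjuster 2 258/459 = 56.2% → the senior adjuster
Moderate: the senior adjuster 210/507 = 41.4%, Adjuster 2 9/35 = 25.7% → the senior adjuster
Overall: the senior adjuster 240/552 = 43.5%, Adjuster 2 267/494 = 54.0% → Adjuster 2
The senior adjuster wins each claim group but Adjuster 2 wins overall — the comparison reverses. The senior adjuster's claims skew toward moderate, which has a lower base rate.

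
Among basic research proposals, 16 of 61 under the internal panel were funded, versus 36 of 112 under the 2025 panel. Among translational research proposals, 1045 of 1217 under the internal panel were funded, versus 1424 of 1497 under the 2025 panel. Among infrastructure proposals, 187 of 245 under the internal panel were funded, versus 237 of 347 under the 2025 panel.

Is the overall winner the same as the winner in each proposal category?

Basic research: the internal panel 16/61 = 26.2%, the 2025 panel 36/112 = 32.1% → the 2025 panel
Translational research: the internal panel 1045/1217 = 85.9%, the 2025 panel 1424/1497 = 95.1% → the 2025 panel
Infrastructure: the internal panel 187/245 = 76.3%, the 2025 panel 237/347 = 68.3% → the internal panel
Overall: the internal panel 1248/1523 = 81.9%, the 2025 panel 1697/1956 = 86.8% → the 2025 panel
Neither sweeps: the internal panel wins 1 of 3 groups, the 2025 panel wins 2. The 2025 panel wins overall but not every group — no Simpson reversal.

No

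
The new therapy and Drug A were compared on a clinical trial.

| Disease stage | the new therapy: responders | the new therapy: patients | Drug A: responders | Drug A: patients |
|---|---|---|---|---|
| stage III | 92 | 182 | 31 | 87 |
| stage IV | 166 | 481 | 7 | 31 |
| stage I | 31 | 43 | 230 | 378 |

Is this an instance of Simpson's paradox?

Yes

Stage III: the new therapy 92/182 = 50.5%, Drug A 31/87 = 35.6% → the new therapy
Stage IV: the new therapy 166/481 = 34.5%, Drug A 7/31 = 22.6% → the new therapy
Stage I: the new therapy 31/43 = 72.1%, Drug A 230/378 = 60.8% → the new therapy
Overall: the new therapy 289/706 = 40.9%, Drug A 268/496 = 54.0% → Drug A
The new therapy wins each disease group but Drug A wins overall — the comparison reverses. The new therapy's patients skew toward stage IV, which has a lower base rate.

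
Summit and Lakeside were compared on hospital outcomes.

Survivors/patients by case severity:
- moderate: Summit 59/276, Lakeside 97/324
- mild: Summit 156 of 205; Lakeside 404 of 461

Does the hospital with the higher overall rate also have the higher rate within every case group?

Moderate: Summit 59/276 = 21.4%, Lakeside 97/324 = 29.9% → Lakeside
Mild: Summit 156/205 = 76.1%, Lakeside 404/461 = 87.6% → Lakeside
Overall: Summit 215/481 = 44.7%, Lakeside 501/785 = 63.8% → Lakeside
Lakeside wins overall and in every case group — no reversal.

Yes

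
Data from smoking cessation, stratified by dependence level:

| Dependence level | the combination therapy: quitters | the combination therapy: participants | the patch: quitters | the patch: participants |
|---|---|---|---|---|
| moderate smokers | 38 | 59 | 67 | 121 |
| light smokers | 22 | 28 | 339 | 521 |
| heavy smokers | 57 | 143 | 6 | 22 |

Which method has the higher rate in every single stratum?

the combination therapy

Moderate smokers: the combination therapy 38/59 = 64.4%, the patch 67/121 = 55.4% → the combination therapy
Light smokers: the combination therapy 22/28 = 78.6%, the patch 339/521 = 65.1% → the combination therapy
Heavy smokers: the combination therapy 57/143 = 39.9%, the patch 6/22 = 27.3% → the combination therapy
The combination therapy has the higher rate in all 3 groups.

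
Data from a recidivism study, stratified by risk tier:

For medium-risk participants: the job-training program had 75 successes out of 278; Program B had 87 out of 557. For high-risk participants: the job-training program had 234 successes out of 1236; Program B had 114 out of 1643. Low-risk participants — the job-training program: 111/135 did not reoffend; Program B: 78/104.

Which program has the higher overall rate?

the job-training program

Medium-risk: the job-training program 75/278 = 27.0%, Program B 87/557 = 15.6% → the job-training program
High-risk: the job-training program 234/1236 = 18.9%, Program B 114/1643 = 6.9% → the job-training program
Low-risk: the job-training program 111/135 = 82.2%, Program B 78/104 = 75.0% → the job-training program
Overall: the job-training program 420/1649 = 25.5%, Program B 279/2304 = 12.1% → the job-training program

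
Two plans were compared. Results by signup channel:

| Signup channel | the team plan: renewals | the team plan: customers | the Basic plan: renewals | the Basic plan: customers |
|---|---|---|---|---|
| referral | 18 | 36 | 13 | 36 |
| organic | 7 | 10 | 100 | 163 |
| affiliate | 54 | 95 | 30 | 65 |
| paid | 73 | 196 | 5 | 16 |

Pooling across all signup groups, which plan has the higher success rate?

Referral: the team plan 18/36 = 50.0%, the Basic plan 13/36 = 36.1% → the team plan
Organic: the team plan 7/10 = 70.0%, the Basic plan 100/163 = 61.3% → the team plan
Affiliate: the team plan 54/95 = 56.8%, the Basic plan 30/65 = 46.2% → the team plan
Paid: the team plan 73/196 = 37.2%, the Basic plan 5/16 = 31.2% → the team plan
Overall: the team plan 152/337 = 45.1%, the Basic plan 148/280 = 52.9% → the Basic plan
(The team plan wins every signup group but the Basic plan wins overall — the team plan's customers skew toward the low-rate paid group.)

the Basic plan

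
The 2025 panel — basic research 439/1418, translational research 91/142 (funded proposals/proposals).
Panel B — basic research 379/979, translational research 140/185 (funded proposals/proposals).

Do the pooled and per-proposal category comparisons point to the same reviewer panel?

Yes

Basic research: the 2025 panel 439/1418 = 31.0%, Panel B 379/979 = 38.7% → Panel B
Translational research: the 2025 panel 91/142 = 64.1%, Panel B 140/185 = 75.7% → Panel B
Overall: the 2025 panel 530/1560 = 34.0%, Panel B 519/1164 = 44.6% → Panel B
Panel B wins overall and in every proposal group — no reversal.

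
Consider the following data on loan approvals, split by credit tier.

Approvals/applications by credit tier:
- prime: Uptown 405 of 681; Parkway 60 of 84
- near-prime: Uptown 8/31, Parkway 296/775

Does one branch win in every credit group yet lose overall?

Yes

Prime: Uptown 405/681 = 59.5%, Parkway 60/84 = 71.4% → Parkway
Near-prime: Uptown 8/31 = 25.8%, Parkway 296/775 = 38.2% → Parkway
Overall: Uptown 413/712 = 58.0%, Parkway 356/859 = 41.4% → Uptown
Parkway wins each credit group but Uptown wins overall — the comparison reverses. Parkway's applications skew toward near-prime, which has a lower base rate.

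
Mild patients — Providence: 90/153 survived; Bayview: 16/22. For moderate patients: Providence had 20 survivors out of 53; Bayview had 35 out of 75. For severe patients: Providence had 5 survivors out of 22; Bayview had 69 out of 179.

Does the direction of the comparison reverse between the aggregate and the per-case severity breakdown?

Yes

Mild: Providence 90/153 = 58.8%, Bayview 16/22 = 72.7% → Bayview
Moderate: Providence 20/53 = 37.7%, Bayview 35/75 = 46.7% → Bayview
Severe: Providence 5/22 = 22.7%, Bayview 69/179 = 38.5% → Bayview
Overall: Providence 115/228 = 50.4%, Bayview 120/276 = 43.5% → Providence
Bayview wins each case group but Providence wins overall — the comparison reverses. Bayview's patients skew toward severe, which has a lower base rate.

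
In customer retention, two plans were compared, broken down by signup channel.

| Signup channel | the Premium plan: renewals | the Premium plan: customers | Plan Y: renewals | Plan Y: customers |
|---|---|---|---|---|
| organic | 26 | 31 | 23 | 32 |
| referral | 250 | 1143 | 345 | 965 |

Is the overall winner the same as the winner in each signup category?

No

Organic: the Premium plan 26/31 = 83.9%, Plan Y 23/32 = 71.9% → the Premium plan
Referral: the Premium plan 250/1143 = 21.9%, Plan Y 345/965 = 35.8% → Plan Y
Overall: the Premium plan 276/1174 = 23.5%, Plan Y 368/997 = 36.9% → Plan Y
Neither sweeps: the Premium plan wins 1 of 2 groups, Plan Y wins 1. Plan Y wins overall but not every group — no Simpson reversal.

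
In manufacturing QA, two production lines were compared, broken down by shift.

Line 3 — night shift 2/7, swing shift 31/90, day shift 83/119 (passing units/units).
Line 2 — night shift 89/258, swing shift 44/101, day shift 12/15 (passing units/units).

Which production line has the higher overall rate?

Line 3

Night shift: Line 3 2/7 = 28.6%, Line 2 89/258 = 34.5% → Line 2
Swing shift: Line 3 31/90 = 34.4%, Line 2 44/101 = 43.6% → Line 2
Day shift: Line 3 83/119 = 69.7%, Line 2 12/15 = 80.0% → Line 2
Overall: Line 3 116/216 = 53.7%, Line 2 145/374 = 38.8% → Line 3
(Line 2 wins every shift group but Line 3 wins overall — Line 2's units skew toward the low-rate night shift group.)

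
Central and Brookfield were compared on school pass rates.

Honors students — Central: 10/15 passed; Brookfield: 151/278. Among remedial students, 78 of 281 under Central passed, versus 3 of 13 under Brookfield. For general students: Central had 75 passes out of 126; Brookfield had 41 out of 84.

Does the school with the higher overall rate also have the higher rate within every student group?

Honors: Central 10/15 = 66.7%, Brookfield 151/278 = 54.3% → Central
Remedial: Central 78/281 = 27.8%, Brookfield 3/13 = 23.1% → Central
General: Central 75/126 = 59.5%, Brookfield 41/84 = 48.8% → Central
Overall: Central 163/422 = 38.6%, Brookfield 195/375 = 52.0% → Brookfield
Central wins each student group but Brookfield wins overall — the comparison reverses. Central's students skew toward remedial, which has a lower base rate.

No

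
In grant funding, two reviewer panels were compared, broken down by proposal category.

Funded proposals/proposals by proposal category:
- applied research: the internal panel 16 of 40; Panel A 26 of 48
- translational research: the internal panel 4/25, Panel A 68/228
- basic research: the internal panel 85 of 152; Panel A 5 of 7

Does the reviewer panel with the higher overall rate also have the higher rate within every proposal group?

No

Applied research: the internal panel 16/40 = 40.0%, Panel A 26/48 = 54.2% → Panel A
Translational research: the internal panel 4/25 = 16.0%, Panel A 68/228 = 29.8% → Panel A
Basic research: the internal panel 85/152 = 55.9%, Panel A 5/7 = 71.4% → Panel A
Overall: the internal panel 105/217 = 48.4%, Panel A 99/283 = 35.0% → the internal panel
Panel A wins each proposal group but the internal panel wins overall — the comparison reverses. Panel A's proposals skew toward translational research, which has a lower base rate.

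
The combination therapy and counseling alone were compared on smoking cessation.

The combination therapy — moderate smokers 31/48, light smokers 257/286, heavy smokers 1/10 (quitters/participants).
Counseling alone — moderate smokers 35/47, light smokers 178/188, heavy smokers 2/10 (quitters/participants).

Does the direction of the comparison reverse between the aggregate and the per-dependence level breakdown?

No

Moderate smokers: the combination therapy 31/48 = 64.6%, counseling alone 35/47 = 74.5% → counseling alone
Light smokers: the combination therapy 257/286 = 89.9%, counseling alone 178/188 = 94.7% → counseling alone
Heavy smokers: the combination therapy 1/10 = 10.0%, counseling alone 2/10 = 20.0% → counseling alone
Overall: the combination therapy 289/344 = 84.0%, counseling alone 215/245 = 87.8% → counseling alone
Counseling alone wins overall and in every dependence group — no reversal.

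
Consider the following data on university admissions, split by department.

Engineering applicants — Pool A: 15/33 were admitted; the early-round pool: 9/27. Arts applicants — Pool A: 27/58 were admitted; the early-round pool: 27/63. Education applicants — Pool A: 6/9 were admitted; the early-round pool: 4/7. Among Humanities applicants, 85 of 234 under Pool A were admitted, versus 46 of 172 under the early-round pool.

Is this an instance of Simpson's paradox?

Engineering: Pool A 15/33 = 45.5%, the early-round pool 9/27 = 33.3% → Pool A
Arts: Pool A 27/58 = 46.6%, the early-round pool 27/63 = 42.9% → Pool A
Education: Pool A 6/9 = 66.7%, the early-round pool 4/7 = 57.1% → Pool A
Humanities: Pool A 85/234 = 36.3%, the early-round pool 46/172 = 26.7% → Pool A
Overall: Pool A 133/334 = 39.8%, the early-round pool 86/269 = 32.0% → Pool A
Pool A wins overall and in every department group — no reversal.

No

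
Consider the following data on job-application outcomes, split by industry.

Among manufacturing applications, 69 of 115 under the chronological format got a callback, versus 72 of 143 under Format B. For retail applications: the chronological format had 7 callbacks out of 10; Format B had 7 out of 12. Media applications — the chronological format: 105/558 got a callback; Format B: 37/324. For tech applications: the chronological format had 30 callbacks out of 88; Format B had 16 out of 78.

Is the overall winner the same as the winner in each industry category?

Manufacturing: the chronological format 69/115 = 60.0%, Format B 72/143 = 50.3% → the chronological format
Retail: the chronological format 7/10 = 70.0%, Format B 7/12 = 58.3% → the chronological format
Media: the chronological format 105/558 = 18.8%, Format B 37/324 = 11.4% → the chronological format
Tech: the chronological format 30/88 = 34.1%, Format B 16/78 = 20.5% → the chronological format
Overall: the chronological format 211/771 = 27.4%, Format B 132/557 = 23.7% → the chronological format
The chronological format wins overall and in every industry group — no reversal.

Yes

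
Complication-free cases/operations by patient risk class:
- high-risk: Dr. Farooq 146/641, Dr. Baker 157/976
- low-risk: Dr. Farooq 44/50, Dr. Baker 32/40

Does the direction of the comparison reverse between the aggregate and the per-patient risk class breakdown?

High-risk: Dr. Farooq 146/641 = 22.8%, Dr. Baker 157/976 = 16.1% → Dr. Farooq
Low-risk: Dr. Farooq 44/50 = 88.0%, Dr. Baker 32/40 = 80.0% → Dr. Farooq
Overall: Dr. Farooq 190/691 = 27.5%, Dr. Baker 189/1016 = 18.6% → Dr. Farooq
Dr. Farooq wins overall and in every patient risk group — no reversal.

No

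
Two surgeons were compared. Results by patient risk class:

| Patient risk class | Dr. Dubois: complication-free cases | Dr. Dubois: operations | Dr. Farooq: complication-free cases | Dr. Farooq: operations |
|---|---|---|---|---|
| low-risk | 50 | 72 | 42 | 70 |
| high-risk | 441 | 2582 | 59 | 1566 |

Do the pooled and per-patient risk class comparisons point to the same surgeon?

Low-risk: Dr. Dubois 50/72 = 69.4%, Dr. Farooq 42/70 = 60.0% → Dr. Dubois
High-risk: Dr. Dubois 441/2582 = 17.1%, Dr. Farooq 59/1566 = 3.8% → Dr. Dubois
Overall: Dr. Dubois 491/2654 = 18.5%, Dr. Farooq 101/1636 = 6.2% → Dr. Dubois
Dr. Dubois wins overall and in every patient risk group — no reversal.

Yes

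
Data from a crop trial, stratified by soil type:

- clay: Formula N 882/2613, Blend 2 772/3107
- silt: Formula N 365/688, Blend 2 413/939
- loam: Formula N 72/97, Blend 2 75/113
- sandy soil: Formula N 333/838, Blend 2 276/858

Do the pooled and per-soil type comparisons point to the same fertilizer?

Clay: Formula N 882/2613 = 33.8%, Blend 2 772/3107 = 24.8% → Formula N
Silt: Formula N 365/688 = 53.1%, Blend 2 413/939 = 44.0% → Formula N
Loam: Formula N 72/97 = 74.2%, Blend 2 75/113 = 66.4% → Formula N
Sandy soil: Formula N 333/838 = 39.7%, Blend 2 276/858 = 32.2% → Formula N
Overall: Formula N 1652/4236 = 39.0%, Blend 2 1536/5017 = 30.6% → Formula N
Formula N wins overall and in every soil group — no reversal.

Yes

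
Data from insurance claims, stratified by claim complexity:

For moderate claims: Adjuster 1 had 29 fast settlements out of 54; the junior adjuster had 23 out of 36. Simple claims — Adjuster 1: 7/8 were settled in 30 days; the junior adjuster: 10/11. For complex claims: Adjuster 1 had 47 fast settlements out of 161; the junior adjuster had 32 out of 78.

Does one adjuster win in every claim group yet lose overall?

Moderate: Adjuster 1 29/54 = 53.7%, the junior adjuster 23/36 = 63.9% → the junior adjuster
Simple: Adjuster 1 7/8 = 87.5%, the junior adjuster 10/11 = 90.9% → the junior adjuster
Complex: Adjuster 1 47/161 = 29.2%, the junior adjuster 32/78 = 41.0% → the junior adjuster
Overall: Adjuster 1 83/223 = 37.2%, the junior adjuster 65/125 = 52.0% → the junior adjuster
The junior adjuster wins overall and in every claim group — no reversal.

No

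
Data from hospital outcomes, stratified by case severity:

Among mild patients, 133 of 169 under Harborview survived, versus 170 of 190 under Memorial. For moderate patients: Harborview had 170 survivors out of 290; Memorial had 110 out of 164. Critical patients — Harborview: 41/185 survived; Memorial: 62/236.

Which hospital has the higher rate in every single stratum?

Mild: Harborview 133/169 = 78.7%, Memorial 170/190 = 89.5% → Memorial
Moderate: Harborview 170/290 = 58.6%, Memorial 110/164 = 67.1% → Memorial
Critical: Harborview 41/185 = 22.2%, Memorial 62/236 = 26.3% → Memorial
Memorial has the higher rate in all 3 groups.

Memorial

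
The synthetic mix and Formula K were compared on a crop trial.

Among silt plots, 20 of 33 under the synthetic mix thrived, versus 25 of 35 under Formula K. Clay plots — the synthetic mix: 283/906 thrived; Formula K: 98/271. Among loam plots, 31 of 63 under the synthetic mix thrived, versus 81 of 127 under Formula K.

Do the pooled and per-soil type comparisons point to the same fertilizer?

Silt: the synthetic mix 20/33 = 60.6%, Formula K 25/35 = 71.4% → Formula K
Clay: the synthetic mix 283/906 = 31.2%, Formula K 98/271 = 36.2% → Formula K
Loam: the synthetic mix 31/63 = 49.2%, Formula K 81/127 = 63.8% → Formula K
Overall: the synthetic mix 334/1002 = 33.3%, Formula K 204/433 = 47.1% → Formula K
Formula K wins overall and in every soil group — no reversal.

Yes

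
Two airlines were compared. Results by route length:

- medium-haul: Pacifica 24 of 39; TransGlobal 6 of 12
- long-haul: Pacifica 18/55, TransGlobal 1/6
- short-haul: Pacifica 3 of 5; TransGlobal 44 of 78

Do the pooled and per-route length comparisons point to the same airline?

Medium-haul: Pacifica 24/39 = 61.5%, TransGlobal 6/12 = 50.0% → Pacifica
Long-haul: Pacifica 18/55 = 32.7%, TransGlobal 1/6 = 16.7% → Pacifica
Short-haul: Pacifica 3/5 = 60.0%, TransGlobal 44/78 = 56.4% → Pacifica
Overall: Pacifica 45/99 = 45.5%, TransGlobal 51/96 = 53.1% → TransGlobal
Pacifica wins each route group but TransGlobal wins overall — the comparison reverses. Pacifica's flights skew toward long-haul, which has a lower base rate.

No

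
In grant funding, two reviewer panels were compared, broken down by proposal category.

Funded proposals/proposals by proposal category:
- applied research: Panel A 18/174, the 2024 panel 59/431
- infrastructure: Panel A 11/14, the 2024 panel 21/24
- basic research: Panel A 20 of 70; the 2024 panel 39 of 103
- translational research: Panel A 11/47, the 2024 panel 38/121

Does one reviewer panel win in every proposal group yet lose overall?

No

Applied research: Panel A 18/174 = 10.3%, the 2024 panel 59/431 = 13.7% → the 2024 panel
Infrastructure: Panel A 11/14 = 78.6%, the 2024 panel 21/24 = 87.5% → the 2024 panel
Basic research: Panel A 20/70 = 28.6%, the 2024 panel 39/103 = 37.9% → the 2024 panel
Translational research: Panel A 11/47 = 23.4%, the 2024 panel 38/121 = 31.4% → the 2024 panel
Overall: Panel A 60/305 = 19.7%, the 2024 panel 157/679 = 23.1% → the 2024 panel
The 2024 panel wins overall and in every proposal group — no reversal.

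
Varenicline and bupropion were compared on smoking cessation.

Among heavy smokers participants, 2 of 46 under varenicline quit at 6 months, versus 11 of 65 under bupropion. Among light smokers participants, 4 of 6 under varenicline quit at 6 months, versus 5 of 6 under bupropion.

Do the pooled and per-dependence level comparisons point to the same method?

Yes

Heavy smokers: varenicline 2/46 = 4.3%, bupropion 11/65 = 16.9% → bupropion
Light smokers: varenicline 4/6 = 66.7%, bupropion 5/6 = 83.3% → bupropion
Overall: varenicline 6/52 = 11.5%, bupropion 16/71 = 22.5% → bupropion
Bupropion wins overall and in every dependence group — no reversal.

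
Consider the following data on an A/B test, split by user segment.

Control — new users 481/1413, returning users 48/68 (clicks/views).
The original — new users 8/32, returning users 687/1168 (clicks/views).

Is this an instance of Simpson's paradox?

Yes

New users: Control 481/1413 = 34.0%, the original 8/32 = 25.0% → Control
Returning users: Control 48/68 = 70.6%, the original 687/1168 = 58.8% → Control
Overall: Control 529/1481 = 35.7%, the original 695/1200 = 57.9% → the original
Control wins each user group but the original wins overall — the comparison reverses. Control's views skew toward new users, which has a lower base rate.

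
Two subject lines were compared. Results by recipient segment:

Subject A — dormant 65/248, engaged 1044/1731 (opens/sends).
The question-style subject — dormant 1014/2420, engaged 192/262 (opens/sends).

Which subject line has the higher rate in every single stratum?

the question-style subject

Dormant: Subject A 65/248 = 26.2%, the question-style subject 1014/2420 = 41.9% → the question-style subject
Engaged: Subject A 1044/1731 = 60.3%, the question-style subject 192/262 = 73.3% → the question-style subject
The question-style subject has the higher rate in both groups.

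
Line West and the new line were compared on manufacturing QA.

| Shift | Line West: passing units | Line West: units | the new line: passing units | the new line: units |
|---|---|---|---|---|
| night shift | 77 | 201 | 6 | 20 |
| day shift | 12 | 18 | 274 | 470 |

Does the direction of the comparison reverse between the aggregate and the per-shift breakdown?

Yes

Night shift: Line West 77/201 = 38.3%, the new line 6/20 = 30.0% → Line West
Day shift: Line West 12/18 = 66.7%, the new line 274/470 = 58.3% → Line West
Overall: Line West 89/219 = 40.6%, the new line 280/490 = 57.1% → the new line
Line West wins each shift group but the new line wins overall — the comparison reverses. Line West's units skew toward night shift, which has a lower base rate.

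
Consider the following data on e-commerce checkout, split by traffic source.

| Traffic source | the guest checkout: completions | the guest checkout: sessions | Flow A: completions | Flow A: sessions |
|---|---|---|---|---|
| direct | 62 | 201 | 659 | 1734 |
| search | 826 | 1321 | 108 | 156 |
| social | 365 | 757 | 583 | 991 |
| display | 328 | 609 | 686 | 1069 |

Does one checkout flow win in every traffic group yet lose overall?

Yes

Direct: the guest checkout 62/201 = 30.8%, Flow A 659/1734 = 38.0% → Flow A
Search: the guest checkout 826/1321 = 62.5%, Flow A 108/156 = 69.2% → Flow A
Social: the guest checkout 365/757 = 48.2%, Flow A 583/991 = 58.8% → Flow A
Display: the guest checkout 328/609 = 53.9%, Flow A 686/1069 = 64.2% → Flow A
Overall: the guest checkout 1581/2888 = 54.7%, Flow A 2036/3950 = 51.5% → the guest checkout
Flow A wins each traffic group but the guest checkout wins overall — the comparison reverses. Flow A's sessions skew toward direct, which has a lower base rate.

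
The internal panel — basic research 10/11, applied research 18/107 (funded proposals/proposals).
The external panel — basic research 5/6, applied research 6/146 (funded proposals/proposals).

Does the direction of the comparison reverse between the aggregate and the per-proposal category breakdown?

Basic research: the internal panel 10/11 = 90.9%, the external panel 5/6 = 83.3% → the internal panel
Applied research: the internal panel 18/107 = 16.8%, the external panel 6/146 = 4.1% → the internal panel
Overall: the internal panel 28/118 = 23.7%, the external panel 11/152 = 7.2% → the internal panel
The internal panel wins overall and in every proposal group — no reversal.

No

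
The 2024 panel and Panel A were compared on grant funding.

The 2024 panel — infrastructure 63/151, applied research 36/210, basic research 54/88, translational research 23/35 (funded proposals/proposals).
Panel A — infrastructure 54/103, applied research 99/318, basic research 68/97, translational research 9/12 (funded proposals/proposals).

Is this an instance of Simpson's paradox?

Infrastructure: the 2024 panel 63/151 = 41.7%, Panel A 54/103 = 52.4% → Panel A
Applied research: the 2024 panel 36/210 = 17.1%, Panel A 99/318 = 31.1% → Panel A
Basic research: the 2024 panel 54/88 = 61.4%, Panel A 68/97 = 70.1% → Panel A
Translational research: the 2024 panel 23/35 = 65.7%, Panel A 9/12 = 75.0% → Panel A
Overall: the 2024 panel 176/484 = 36.4%, Panel A 230/530 = 43.4% → Panel A
Panel A wins overall and in every proposal group — no reversal.

No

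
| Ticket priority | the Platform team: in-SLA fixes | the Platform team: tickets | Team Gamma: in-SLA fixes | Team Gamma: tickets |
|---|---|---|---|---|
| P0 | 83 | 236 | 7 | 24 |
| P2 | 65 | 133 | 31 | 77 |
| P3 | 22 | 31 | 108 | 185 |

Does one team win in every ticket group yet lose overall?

P0: the Platform team 83/236 = 35.2%, Team Gamma 7/24 = 29.2% → the Platform team
P2: the Platform team 65/133 = 48.9%, Team Gamma 31/77 = 40.3% → the Platform team
P3: the Platform team 22/31 = 71.0%, Team Gamma 108/185 = 58.4% → the Platform team
Overall: the Platform team 170/400 = 42.5%, Team Gamma 146/286 = 51.0% → Team Gamma
The Platform team wins each ticket group but Team Gamma wins overall — the comparison reverses. The Platform team's tickets skew toward P0, which has a lower base rate.

Yes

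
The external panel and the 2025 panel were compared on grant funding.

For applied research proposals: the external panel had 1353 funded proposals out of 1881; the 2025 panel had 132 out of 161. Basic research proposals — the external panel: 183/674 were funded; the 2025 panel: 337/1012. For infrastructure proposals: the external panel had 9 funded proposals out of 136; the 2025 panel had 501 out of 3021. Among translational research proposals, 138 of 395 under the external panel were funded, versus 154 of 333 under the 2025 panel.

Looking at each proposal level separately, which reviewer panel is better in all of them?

the 2025 panel

Applied research: the external panel 1353/1881 = 71.9%, the 2025 panel 132/161 = 82.0% → the 2025 panel
Basic research: the external panel 183/674 = 27.2%, the 2025 panel 337/1012 = 33.3% → the 2025 panel
Infrastructure: the external panel 9/136 = 6.6%, the 2025 panel 501/3021 = 16.6% → the 2025 panel
Translational research: the external panel 138/395 = 34.9%, the 2025 panel 154/333 = 46.2% → the 2025 panel
The 2025 panel has the higher rate in all 4 groups.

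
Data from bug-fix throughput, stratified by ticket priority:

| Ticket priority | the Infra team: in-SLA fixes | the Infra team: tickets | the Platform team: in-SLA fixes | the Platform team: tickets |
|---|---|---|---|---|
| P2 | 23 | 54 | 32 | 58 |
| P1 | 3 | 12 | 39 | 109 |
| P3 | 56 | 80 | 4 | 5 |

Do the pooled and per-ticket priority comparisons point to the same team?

No

P2: the Infra team 23/54 = 42.6%, the Platform team 32/58 = 55.2% → the Platform team
P1: the Infra team 3/12 = 25.0%, the Platform team 39/109 = 35.8% → the Platform team
P3: the Infra team 56/80 = 70.0%, the Platform team 4/5 = 80.0% → the Platform team
Overall: the Infra team 82/146 = 56.2%, the Platform team 75/172 = 43.6% → the Infra team
The Platform team wins each ticket group but the Infra team wins overall — the comparison reverses. The Platform team's tickets skew toward P1, which has a lower base rate.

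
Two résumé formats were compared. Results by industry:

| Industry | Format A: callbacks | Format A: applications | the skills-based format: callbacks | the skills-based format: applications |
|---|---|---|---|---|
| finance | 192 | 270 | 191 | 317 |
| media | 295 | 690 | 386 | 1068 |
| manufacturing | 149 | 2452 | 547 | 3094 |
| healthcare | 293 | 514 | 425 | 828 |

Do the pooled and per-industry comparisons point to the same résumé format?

Finance: Format A 192/270 = 71.1%, the skills-based format 191/317 = 60.3% → Format A
Media: Format A 295/690 = 42.8%, the skills-based format 386/1068 = 36.1% → Format A
Manufacturing: Format A 149/2452 = 6.1%, the skills-based format 547/3094 = 17.7% → the skills-based format
Healthcare: Format A 293/514 = 57.0%, the skills-based format 425/828 = 51.3% → Format A
Overall: Format A 929/3926 = 23.7%, the skills-based format 1549/5307 = 29.2% → the skills-based format
Neither sweeps: Format A wins 3 of 4 groups, the skills-based format wins 1. The skills-based format wins overall but not every group — no Simpson reversal.

No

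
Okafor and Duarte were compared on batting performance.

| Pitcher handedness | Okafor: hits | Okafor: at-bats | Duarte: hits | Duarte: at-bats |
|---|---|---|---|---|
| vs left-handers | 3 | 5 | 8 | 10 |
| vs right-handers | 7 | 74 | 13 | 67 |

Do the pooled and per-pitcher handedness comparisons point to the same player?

Yes

Vs left-handers: Okafor 3/5 = 60.0%, Duarte 8/10 = 80.0% → Duarte
Vs right-handers: Okafor 7/74 = 9.5%, Duarte 13/67 = 19.4% → Duarte
Overall: Okafor 10/79 = 12.7%, Duarte 21/77 = 27.3% → Duarte
Duarte wins overall and in every pitcher group — no reversal.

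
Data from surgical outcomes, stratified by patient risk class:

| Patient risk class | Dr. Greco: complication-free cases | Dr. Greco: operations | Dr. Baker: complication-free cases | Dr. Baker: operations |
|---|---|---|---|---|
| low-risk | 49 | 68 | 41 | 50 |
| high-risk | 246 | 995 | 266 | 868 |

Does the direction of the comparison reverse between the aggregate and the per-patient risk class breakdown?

Low-risk: Dr. Greco 49/68 = 72.1%, Dr. Baker 41/50 = 82.0% → Dr. Baker
High-risk: Dr. Greco 246/995 = 24.7%, Dr. Baker 266/868 = 30.6% → Dr. Baker
Overall: Dr. Greco 295/1063 = 27.8%, Dr. Baker 307/918 = 33.4% → Dr. Baker
Dr. Baker wins overall and in every patient risk group — no reversal.

No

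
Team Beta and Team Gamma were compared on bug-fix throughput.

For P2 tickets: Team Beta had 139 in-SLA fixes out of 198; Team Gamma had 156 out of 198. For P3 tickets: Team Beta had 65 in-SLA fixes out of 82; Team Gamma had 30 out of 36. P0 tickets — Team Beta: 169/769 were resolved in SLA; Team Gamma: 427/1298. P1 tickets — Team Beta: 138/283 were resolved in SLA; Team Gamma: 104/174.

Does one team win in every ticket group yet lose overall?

No

P2: Team Beta 139/198 = 70.2%, Team Gamma 156/198 = 78.8% → Team Gamma
P3: Team Beta 65/82 = 79.3%, Team Gamma 30/36 = 83.3% → Team Gamma
P0: Team Beta 169/769 = 22.0%, Team Gamma 427/1298 = 32.9% → Team Gamma
P1: Team Beta 138/283 = 48.8%, Team Gamma 104/174 = 59.8% → Team Gamma
Overall: Team Beta 511/1332 = 38.4%, Team Gamma 717/1706 = 42.0% → Team Gamma
Team Gamma wins overall and in every ticket group — no reversal.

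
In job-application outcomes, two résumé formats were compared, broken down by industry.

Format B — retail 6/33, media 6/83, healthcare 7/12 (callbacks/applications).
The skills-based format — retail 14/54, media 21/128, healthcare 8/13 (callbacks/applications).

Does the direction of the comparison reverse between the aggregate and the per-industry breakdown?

No

Retail: Format B 6/33 = 18.2%, the skills-based format 14/54 = 25.9% → the skills-based format
Media: Format B 6/83 = 7.2%, the skills-based format 21/128 = 16.4% → the skills-based format
Healthcare: Format B 7/12 = 58.3%, the skills-based format 8/13 = 61.5% → the skills-based format
Overall: Format B 19/128 = 14.8%, the skills-based format 43/195 = 22.1% → the skills-based format
The skills-based format wins overall and in every industry group — no reversal.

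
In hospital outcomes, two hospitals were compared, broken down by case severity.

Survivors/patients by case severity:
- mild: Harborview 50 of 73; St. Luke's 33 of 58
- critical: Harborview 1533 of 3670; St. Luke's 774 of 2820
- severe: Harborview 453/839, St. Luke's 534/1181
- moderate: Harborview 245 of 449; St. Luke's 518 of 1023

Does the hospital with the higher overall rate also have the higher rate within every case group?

Yes

Mild: Harborview 50/73 = 68.5%, St. Luke's 33/58 = 56.9% → Harborview
Critical: Harborview 1533/3670 = 41.8%, St. Luke's 774/2820 = 27.4% → Harborview
Severe: Harborview 453/839 = 54.0%, St. Luke's 534/1181 = 45.2% → Harborview
Moderate: Harborview 245/449 = 54.6%, St. Luke's 518/1023 = 50.6% → Harborview
Overall: Harborview 2281/5031 = 45.3%, St. Luke's 1859/5082 = 36.6% → Harborview
Harborview wins overall and in every case group — no reversal.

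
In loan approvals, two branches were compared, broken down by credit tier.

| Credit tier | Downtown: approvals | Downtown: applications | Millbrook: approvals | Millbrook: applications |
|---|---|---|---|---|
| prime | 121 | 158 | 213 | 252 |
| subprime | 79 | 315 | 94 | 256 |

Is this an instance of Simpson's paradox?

No

Prime: Downtown 121/158 = 76.6%, Millbrook 213/252 = 84.5% → Millbrook
Subprime: Downtown 79/315 = 25.1%, Millbrook 94/256 = 36.7% → Millbrook
Overall: Downtown 200/473 = 42.3%, Millbrook 307/508 = 60.4% → Millbrook
Millbrook wins overall and in every credit group — no reversal.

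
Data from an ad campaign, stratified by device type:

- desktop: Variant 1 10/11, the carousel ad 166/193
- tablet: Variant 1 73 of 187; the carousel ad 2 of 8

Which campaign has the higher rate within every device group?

Variant 1

Desktop: Variant 1 10/11 = 90.9%, the carousel ad 166/193 = 86.0% → Variant 1
Tablet: Variant 1 73/187 = 39.0%, the carousel ad 2/8 = 25.0% → Variant 1
Variant 1 has the higher rate in both groups.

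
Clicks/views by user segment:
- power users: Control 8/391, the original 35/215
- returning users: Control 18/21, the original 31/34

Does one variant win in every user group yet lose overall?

No

Power users: Control 8/391 = 2.0%, the original 35/215 = 16.3% → the original
Returning users: Control 18/21 = 85.7%, the original 31/34 = 91.2% → the original
Overall: Control 26/412 = 6.3%, the original 66/249 = 26.5% → the original
The original wins overall and in every user group — no reversal.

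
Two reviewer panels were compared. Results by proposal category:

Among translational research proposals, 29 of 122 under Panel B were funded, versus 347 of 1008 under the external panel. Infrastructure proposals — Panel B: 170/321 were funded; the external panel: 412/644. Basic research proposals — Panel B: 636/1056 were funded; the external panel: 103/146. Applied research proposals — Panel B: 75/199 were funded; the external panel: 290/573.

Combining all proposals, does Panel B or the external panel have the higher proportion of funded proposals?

Translational research: Panel B 29/122 = 23.8%, the external panel 347/1008 = 34.4% → the external panel
Infrastructure: Panel B 170/321 = 53.0%, the external panel 412/644 = 64.0% → the external panel
Basic research: Panel B 636/1056 = 60.2%, the external panel 103/146 = 70.5% → the external panel
Applied research: Panel B 75/199 = 37.7%, the external panel 290/573 = 50.6% → the external panel
Overall: Panel B 910/1698 = 53.6%, the external panel 1152/2371 = 48.6% → Panel B
(The external panel wins every proposal group but Panel B wins overall — the external panel's proposals skew toward the low-rate translational research group.)

Panel B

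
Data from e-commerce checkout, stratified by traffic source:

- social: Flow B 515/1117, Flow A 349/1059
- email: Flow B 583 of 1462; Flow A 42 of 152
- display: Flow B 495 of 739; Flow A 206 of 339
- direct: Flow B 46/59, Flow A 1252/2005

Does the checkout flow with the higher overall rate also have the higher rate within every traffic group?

Social: Flow B 515/1117 = 46.1%, Flow A 349/1059 = 33.0% → Flow B
Email: Flow B 583/1462 = 39.9%, Flow A 42/152 = 27.6% → Flow B
Display: Flow B 495/739 = 67.0%, Flow A 206/339 = 60.8% → Flow B
Direct: Flow B 46/59 = 78.0%, Flow A 1252/2005 = 62.4% → Flow B
Overall: Flow B 1639/3377 = 48.5%, Flow A 1849/3555 = 52.0% → Flow A
Flow B wins each traffic group but Flow A wins overall — the comparison reverses. Flow B's sessions skew toward email, which has a lower base rate.

No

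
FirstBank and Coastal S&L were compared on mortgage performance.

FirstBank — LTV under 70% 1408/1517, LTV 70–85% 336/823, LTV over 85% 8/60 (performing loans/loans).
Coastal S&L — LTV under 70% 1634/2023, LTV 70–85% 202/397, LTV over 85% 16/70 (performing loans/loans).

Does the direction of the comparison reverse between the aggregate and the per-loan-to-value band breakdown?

LTV under 70%: FirstBank 1408/1517 = 92.8%, Coastal S&L 1634/2023 = 80.8% → FirstBank
LTV 70–85%: FirstBank 336/823 = 40.8%, Coastal S&L 202/397 = 50.9% → Coastal S&L
LTV over 85%: FirstBank 8/60 = 13.3%, Coastal S&L 16/70 = 22.9% → Coastal S&L
Overall: FirstBank 1752/2400 = 73.0%, Coastal S&L 1852/2490 = 74.4% → Coastal S&L
Neither sweeps: FirstBank wins 1 of 3 groups, Coastal S&L wins 2. Coastal S&L wins overall but not every group — no Simpson reversal.

No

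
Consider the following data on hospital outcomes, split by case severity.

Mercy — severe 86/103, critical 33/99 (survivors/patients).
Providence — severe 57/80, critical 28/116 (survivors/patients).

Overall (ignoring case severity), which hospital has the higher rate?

Severe: Mercy 86/103 = 83.5%, Providence 57/80 = 71.2% → Mercy
Critical: Mercy 33/99 = 33.3%, Providence 28/116 = 24.1% → Mercy
Overall: Mercy 119/202 = 58.9%, Providence 85/196 = 43.4% → Mercy

Mercy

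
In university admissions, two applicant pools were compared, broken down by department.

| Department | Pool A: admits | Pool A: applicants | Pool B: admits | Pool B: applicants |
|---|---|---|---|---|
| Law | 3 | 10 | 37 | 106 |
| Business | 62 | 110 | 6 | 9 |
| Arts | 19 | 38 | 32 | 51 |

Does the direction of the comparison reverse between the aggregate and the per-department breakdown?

Law: Pool A 3/10 = 30.0%, Pool B 37/106 = 34.9% → Pool B
Business: Pool A 62/110 = 56.4%, Pool B 6/9 = 66.7% → Pool B
Arts: Pool A 19/38 = 50.0%, Pool B 32/51 = 62.7% → Pool B
Overall: Pool A 84/158 = 53.2%, Pool B 75/166 = 45.2% → Pool A
Pool B wins each department group but Pool A wins overall — the comparison reverses. Pool B's applicants skew toward Law, which has a lower base rate.

Yes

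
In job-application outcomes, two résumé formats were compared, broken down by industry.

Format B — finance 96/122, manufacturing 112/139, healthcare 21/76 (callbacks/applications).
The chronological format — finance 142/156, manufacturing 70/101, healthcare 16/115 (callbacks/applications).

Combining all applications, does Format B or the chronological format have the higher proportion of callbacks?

Finance: Format B 96/122 = 78.7%, the chronological format 142/156 = 91.0% → the chronological format
Manufacturing: Format B 112/139 = 80.6%, the chronological format 70/101 = 69.3% → Format B
Healthcare: Format B 21/76 = 27.6%, the chronological format 16/115 = 13.9% → Format B
Overall: Format B 229/337 = 68.0%, the chronological format 228/372 = 61.3% → Format B
(Neither sweeps every industry group, but Format B has the higher pooled rate.)

Format B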